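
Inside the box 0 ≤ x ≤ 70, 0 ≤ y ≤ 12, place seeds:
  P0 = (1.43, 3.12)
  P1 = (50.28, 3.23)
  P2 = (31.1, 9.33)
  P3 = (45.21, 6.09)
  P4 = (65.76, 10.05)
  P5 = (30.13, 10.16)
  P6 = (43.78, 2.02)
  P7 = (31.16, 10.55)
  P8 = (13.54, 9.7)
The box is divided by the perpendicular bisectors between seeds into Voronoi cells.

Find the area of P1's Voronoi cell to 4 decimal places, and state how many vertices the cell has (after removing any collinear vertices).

1. box [0,70]×[0,12]: [(0, 0) (70, 0) (70, 12) (0, 12)]
2. ⊥bis P1·P0 via (25.855,3.175): [(25.8621, 0) (70, 0) (70, 12) (25.8351, 12)]  |A|=529.8163
3. ⊥bis P1·P2 via (40.69,6.28): [(38.6927, 0) (70, 0) (70, 12) (42.5092, 12)]  |A|=352.7886
4. ⊥bis P1·P3 via (47.745,4.66): [(45.1163, 0) (70, 0) (70, 12) (51.8855, 12)]  |A|=257.9892
5. ⊥bis P1·P4 via (58.02,6.64): [(45.1163, 0) (60.9454, 0) (55.6586, 12) (51.8855, 12)]  |A|=117.6128
6. ⊥bis P1·P5 via (40.205,6.695): [(45.1163, 0) (60.9454, 0) (55.6586, 12) (51.8855, 12)]  |A|=117.6128
7. ⊥bis P1·P6 via (47.03,2.625): [(46.9226, 3.2021) (47.5187, 0) (60.9454, 0) (55.6586, 12) (51.8855, 12)]  |A|=113.7665
8. ⊥bis P1·P7 via (40.72,6.89): [(46.9226, 3.2021) (47.5187, 0) (60.9454, 0) (55.6586, 12) (51.8855, 12)]  |A|=113.7665
9. ⊥bis P1·P8 via (31.91,6.465): [(46.9226, 3.2021) (47.5187, 0) (60.9454, 0) (55.6586, 12) (51.8855, 12)]  |A|=113.7665
10. canonical 5-gon: [(46.9226, 3.2021) (47.5187, 0) (60.9454, 0) (55.6586, 12) (51.8855, 12)]
11. shoelace: 113.7665

Area of P1's cell: 113.7665 (5 vertices)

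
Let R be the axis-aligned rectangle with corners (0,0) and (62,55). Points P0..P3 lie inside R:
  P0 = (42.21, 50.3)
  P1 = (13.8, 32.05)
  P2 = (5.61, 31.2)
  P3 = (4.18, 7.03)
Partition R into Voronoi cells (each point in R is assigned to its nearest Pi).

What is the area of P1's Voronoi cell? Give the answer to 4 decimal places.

1. box [0,62]×[0,55]: [(0, 0) (62, 0) (62, 55) (0, 55)]
2. ⊥bis P1·P0 via (28.005,41.175): [(0, 0) (54.455, 0) (19.1241, 55) (0, 55)]  |A|=2023.4246
3. ⊥bis P1·P2 via (9.705,31.625): [(12.9872, 0) (54.455, 0) (19.1241, 55) (7.279, 55)]  |A|=1466.1034
4. ⊥bis P1·P3 via (8.99,19.54): [(11.0411, 18.7514) (52.6984, 2.7344) (19.1241, 55) (7.279, 55)]  |A|=1034.4271
5. canonical 4-gon: [(11.0411, 18.7514) (52.6984, 2.7344) (19.1241, 55) (7.279, 55)]
6. shoelace: 1034.4271

Area of P1's cell: 1034.4271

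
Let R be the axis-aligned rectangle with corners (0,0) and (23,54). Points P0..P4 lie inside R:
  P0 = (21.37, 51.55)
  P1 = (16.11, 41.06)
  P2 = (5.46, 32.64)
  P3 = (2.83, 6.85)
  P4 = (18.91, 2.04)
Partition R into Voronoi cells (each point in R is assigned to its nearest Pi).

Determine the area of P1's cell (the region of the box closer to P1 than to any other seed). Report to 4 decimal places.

Area of P1's cell: 318.7649

1. box [0,23]×[0,54]: [(0, 0) (23, 0) (23, 54) (0, 54)]
2. ⊥bis P1·P0 via (18.74,46.305): [(0, 0) (23, 0) (23, 44.1689) (3.3939, 54) (0, 54)]  |A|=1145.6253
3. ⊥bis P1·P2 via (10.785,36.85): [(0, 50.4914) (23, 21.3999) (23, 44.1689) (3.3939, 54) (0, 54)]  |A|=318.8756
4. ⊥bis P1·P3 via (9.47,23.955): [(0, 50.4914) (23, 21.3999) (23, 44.1689) (3.3939, 54) (0, 54)]  |A|=318.8756
5. ⊥bis P1·P4 via (17.51,21.55): [(0, 50.4914) (22.593, 21.9147) (23, 21.944) (23, 44.1689) (3.3939, 54) (0, 54)]  |A|=318.7649
6. canonical 6-gon: [(0, 50.4914) (22.593, 21.9147) (23, 21.944) (23, 44.1689) (3.3939, 54) (0, 54)]
7. shoelace: 318.7649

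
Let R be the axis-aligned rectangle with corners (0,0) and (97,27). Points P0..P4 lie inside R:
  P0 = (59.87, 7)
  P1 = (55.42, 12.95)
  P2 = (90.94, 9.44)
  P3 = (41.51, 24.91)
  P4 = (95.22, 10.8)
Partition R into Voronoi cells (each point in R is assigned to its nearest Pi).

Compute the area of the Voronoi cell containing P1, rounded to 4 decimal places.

1. box [0,97]×[0,27]: [(0, 0) (97, 0) (97, 27) (0, 27)]
2. ⊥bis P1·P0 via (57.645,9.975): [(0, 0) (44.3076, 0) (80.4088, 27) (0, 27)]  |A|=1683.6715
3. ⊥bis P1·P2 via (73.18,11.195): [(0, 0) (44.3076, 0) (74.2896, 22.4235) (74.7418, 27) (0, 27)]  |A|=1670.7039
4. ⊥bis P1·P3 via (48.465,18.93): [(32.1887, 0) (44.3076, 0) (74.2896, 22.4235) (74.7418, 27) (55.4037, 27)]  |A|=488.2061
5. ⊥bis P1·P4 via (75.32,11.875): [(32.1887, 0) (44.3076, 0) (74.2896, 22.4235) (74.7418, 27) (55.4037, 27)]  |A|=488.2061
6. canonical 5-gon: [(32.1887, 0) (44.3076, 0) (74.2896, 22.4235) (74.7418, 27) (55.4037, 27)]
7. shoelace: 488.2061

Area of P1's cell: 488.2061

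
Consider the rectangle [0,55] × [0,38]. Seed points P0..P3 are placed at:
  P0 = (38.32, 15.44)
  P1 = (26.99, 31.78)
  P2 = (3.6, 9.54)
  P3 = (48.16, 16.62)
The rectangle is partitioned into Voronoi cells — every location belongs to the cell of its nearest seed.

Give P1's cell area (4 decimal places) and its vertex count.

1. box [0,55]×[0,38]: [(0, 0) (55, 0) (55, 38) (0, 38)]
2. ⊥bis P1·P0 via (32.655,23.61): [(0, 0.9673) (53.4081, 38) (0, 38)]  |A|=988.9221
3. ⊥bis P1·P2 via (15.295,20.66): [(0, 36.7459) (20.5023, 15.1834) (53.4081, 38) (0, 38)]  |A|=622.1508
4. ⊥bis P1·P3 via (37.575,24.2): [(0, 36.7459) (20.5023, 15.1834) (41.5882, 29.8042) (47.4573, 38) (0, 38)]  |A|=597.765
5. canonical 5-gon: [(0, 36.7459) (20.5023, 15.1834) (41.5882, 29.8042) (47.4573, 38) (0, 38)]
6. shoelace: 597.765

Area of P1's cell: 597.7650 (5 vertices)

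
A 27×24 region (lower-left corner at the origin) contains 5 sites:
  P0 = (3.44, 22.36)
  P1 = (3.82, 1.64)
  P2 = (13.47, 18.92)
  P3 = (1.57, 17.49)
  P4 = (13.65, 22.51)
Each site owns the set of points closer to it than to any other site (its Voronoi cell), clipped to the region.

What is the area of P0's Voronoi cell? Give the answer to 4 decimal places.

1. box [0,27]×[0,24]: [(0, 0) (27, 0) (27, 24) (0, 24)]
2. ⊥bis P0·P1 via (3.63,12): [(0, 11.9334) (27, 12.4286) (27, 24) (0, 24)]  |A|=319.1126
3. ⊥bis P0·P2 via (8.455,20.64): [(0, 11.9334) (5.5035, 12.0344) (9.6074, 24) (0, 24)]  |A|=90.6835
4. ⊥bis P0·P3 via (2.505,19.925): [(0, 20.8869) (7.5459, 17.9894) (9.6074, 24) (0, 24)]  |A|=40.6189
5. ⊥bis P0·P4 via (8.545,22.435): [(0, 20.8869) (7.5459, 17.9894) (8.5666, 20.9654) (8.522, 24) (0, 24)]  |A|=38.972
6. canonical 5-gon: [(0, 20.8869) (7.5459, 17.9894) (8.5666, 20.9654) (8.522, 24) (0, 24)]
7. shoelace: 38.972

Area of P0's cell: 38.9720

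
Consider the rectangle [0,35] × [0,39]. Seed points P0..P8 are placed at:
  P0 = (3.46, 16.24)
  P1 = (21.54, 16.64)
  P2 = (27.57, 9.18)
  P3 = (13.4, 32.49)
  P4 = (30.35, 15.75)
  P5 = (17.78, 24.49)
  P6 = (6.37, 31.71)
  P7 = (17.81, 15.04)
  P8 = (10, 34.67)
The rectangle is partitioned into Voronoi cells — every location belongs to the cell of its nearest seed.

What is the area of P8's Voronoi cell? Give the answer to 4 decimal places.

Area of P8's cell: 47.2131

1. box [0,35]×[0,39]: [(0, 0) (35, 0) (35, 39) (0, 39)]
2. ⊥bis P8·P0 via (6.73,25.455): [(0, 27.8432) (35, 15.4232) (35, 39) (0, 39)]  |A|=607.838
3. ⊥bis P8·P1 via (15.77,25.655): [(0, 27.8432) (12.3446, 23.4626) (35, 37.9631) (35, 39) (0, 39)]  |A|=352.5139
4. ⊥bis P8·P2 via (18.785,21.925): [(0, 27.8432) (12.3446, 23.4626) (35, 37.9631) (35, 39) (0, 39)]  |A|=352.5139
5. ⊥bis P8·P3 via (11.7,33.58): [(0, 27.8432) (6.5348, 25.5243) (15.1752, 39) (0, 39)]  |A|=138.7025
6. ⊥bis P8·P4 via (20.175,25.21): [(0, 27.8432) (6.5348, 25.5243) (15.1752, 39) (0, 39)]  |A|=138.7025
7. ⊥bis P8·P5 via (13.89,29.58): [(0, 27.8432) (6.5348, 25.5243) (15.1752, 39) (0, 39)]  |A|=138.7025
8. ⊥bis P8·P6 via (8.185,33.19): [(10.0128, 30.9485) (15.1752, 39) (3.4474, 39)]  |A|=47.2131
9. ⊥bis P8·P7 via (13.905,24.855): [(10.0128, 30.9485) (15.1752, 39) (3.4474, 39)]  |A|=47.2131
10. canonical 3-gon: [(10.0128, 30.9485) (15.1752, 39) (3.4474, 39)]
11. shoelace: 47.2131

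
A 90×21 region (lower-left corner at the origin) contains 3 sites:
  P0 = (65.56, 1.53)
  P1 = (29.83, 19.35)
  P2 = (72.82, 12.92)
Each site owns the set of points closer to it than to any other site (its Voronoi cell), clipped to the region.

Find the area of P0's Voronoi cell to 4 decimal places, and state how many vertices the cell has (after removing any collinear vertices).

1. box [0,90]×[0,21]: [(0, 0) (90, 0) (90, 21) (0, 21)]
2. ⊥bis P0·P1 via (47.695,10.44): [(42.4881, 0) (90, 0) (90, 21) (52.9617, 21)]  |A|=887.7766
3. ⊥bis P0·P2 via (69.19,7.225): [(51.6633, 18.3966) (42.4881, 0) (80.5251, 0)]  |A|=349.8745
4. canonical 3-gon: [(51.6633, 18.3966) (42.4881, 0) (80.5251, 0)]
5. shoelace: 349.8745

Area of P0's cell: 349.8745 (3 vertices)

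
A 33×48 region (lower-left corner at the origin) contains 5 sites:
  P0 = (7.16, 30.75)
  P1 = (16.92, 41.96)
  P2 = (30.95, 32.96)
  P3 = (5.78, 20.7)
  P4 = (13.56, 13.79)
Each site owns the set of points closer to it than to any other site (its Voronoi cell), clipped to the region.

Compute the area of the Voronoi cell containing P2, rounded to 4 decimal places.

1. box [0,33]×[0,48]: [(0, 0) (33, 0) (33, 48) (0, 48)]
2. ⊥bis P2·P0 via (19.055,31.855): [(22.0142, 0) (33, 0) (33, 48) (17.5552, 48)]  |A|=634.3344
3. ⊥bis P2·P1 via (23.935,37.46): [(19.2175, 30.1059) (22.0142, 0) (33, 0) (33, 48) (30.6962, 48)]  |A|=516.761
4. ⊥bis P2·P3 via (18.365,26.83): [(19.2175, 30.1059) (19.7944, 23.8954) (31.4336, 0) (33, 0) (33, 48) (30.6962, 48)]  |A|=404.2215
5. ⊥bis P2·P4 via (22.255,23.375): [(19.2175, 30.1059) (19.6208, 25.7646) (33, 13.6277) (33, 48) (30.6962, 48)]  |A|=284.0745
6. canonical 5-gon: [(19.2175, 30.1059) (19.6208, 25.7646) (33, 13.6277) (33, 48) (30.6962, 48)]
7. shoelace: 284.0745

Area of P2's cell: 284.0745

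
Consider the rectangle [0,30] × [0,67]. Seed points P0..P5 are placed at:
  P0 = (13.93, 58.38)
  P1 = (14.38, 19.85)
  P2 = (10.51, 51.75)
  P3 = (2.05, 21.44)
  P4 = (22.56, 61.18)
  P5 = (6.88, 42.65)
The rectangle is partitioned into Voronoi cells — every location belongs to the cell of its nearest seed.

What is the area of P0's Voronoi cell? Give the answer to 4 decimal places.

Area of P0's cell: 192.0690

1. box [0,30]×[0,67]: [(0, 0) (30, 0) (30, 67) (0, 67)]
2. ⊥bis P0·P1 via (14.155,39.115): [(0, 38.9497) (30, 39.3001) (30, 67) (0, 67)]  |A|=836.2539
3. ⊥bis P0·P2 via (12.22,55.065): [(0, 61.3685) (30, 45.8934) (30, 67) (0, 67)]  |A|=401.0708
4. ⊥bis P0·P3 via (7.99,39.91): [(0, 61.3685) (30, 45.8934) (30, 67) (0, 67)]  |A|=401.0708
5. ⊥bis P0·P4 via (18.245,59.78): [(0, 61.3685) (21.2933, 50.3846) (15.9025, 67) (0, 67)]  |A|=192.069
6. ⊥bis P0·P5 via (10.405,50.515): [(0, 61.3685) (21.2933, 50.3846) (15.9025, 67) (0, 67)]  |A|=192.069
7. canonical 4-gon: [(0, 61.3685) (21.2933, 50.3846) (15.9025, 67) (0, 67)]
8. shoelace: 192.069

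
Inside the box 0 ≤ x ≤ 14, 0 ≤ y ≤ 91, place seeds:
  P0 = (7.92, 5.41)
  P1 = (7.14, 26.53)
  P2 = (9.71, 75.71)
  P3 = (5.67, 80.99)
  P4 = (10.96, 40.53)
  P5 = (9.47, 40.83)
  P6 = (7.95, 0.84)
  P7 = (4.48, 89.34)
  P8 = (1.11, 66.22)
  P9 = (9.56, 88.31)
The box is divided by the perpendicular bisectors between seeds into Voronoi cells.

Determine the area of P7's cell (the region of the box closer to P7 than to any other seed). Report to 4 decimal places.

Area of P7's cell: 41.8124

1. box [0,14]×[0,91]: [(0, 0) (14, 0) (14, 91) (0, 91)]
2. ⊥bis P7·P0 via (6.2,47.375): [(0, 47.1209) (14, 47.6947) (14, 91) (0, 91)]  |A|=610.291
3. ⊥bis P7·P1 via (5.81,57.935): [(0, 57.6889) (14, 58.2818) (14, 91) (0, 91)]  |A|=462.2044
4. ⊥bis P7·P2 via (7.095,82.525): [(0, 79.8026) (14, 85.1745) (14, 91) (0, 91)]  |A|=119.1603
5. ⊥bis P7·P3 via (5.075,85.165): [(0, 84.4417) (14, 86.4369) (14, 91) (0, 91)]  |A|=77.8492
6. ⊥bis P7·P4 via (7.72,64.935): [(0, 84.4417) (14, 86.4369) (14, 91) (0, 91)]  |A|=77.8492
7. ⊥bis P7·P5 via (6.975,65.085): [(0, 84.4417) (14, 86.4369) (14, 91) (0, 91)]  |A|=77.8492
8. ⊥bis P7·P6 via (6.215,45.09): [(0, 84.4417) (14, 86.4369) (14, 91) (0, 91)]  |A|=77.8492
9. ⊥bis P7·P8 via (2.795,77.78): [(0, 84.4417) (14, 86.4369) (14, 91) (0, 91)]  |A|=77.8492
10. ⊥bis P7·P9 via (7.02,88.825): [(0, 84.4417) (6.3137, 85.3415) (7.461, 91) (0, 91)]  |A|=41.8124
11. canonical 4-gon: [(0, 84.4417) (6.3137, 85.3415) (7.461, 91) (0, 91)]
12. shoelace: 41.8124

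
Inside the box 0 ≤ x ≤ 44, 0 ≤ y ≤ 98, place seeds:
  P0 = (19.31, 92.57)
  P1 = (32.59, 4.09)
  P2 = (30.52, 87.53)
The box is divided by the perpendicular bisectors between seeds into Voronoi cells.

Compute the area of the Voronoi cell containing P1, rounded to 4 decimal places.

Area of P1's cell: 2003.8113

1. box [0,44]×[0,98]: [(0, 0) (44, 0) (44, 98) (0, 98)]
2. ⊥bis P1·P0 via (25.95,48.33): [(0, 44.4352) (0, 0) (44, 0) (44, 51.0391)]  |A|=2100.4343
3. ⊥bis P1·P2 via (31.555,45.81): [(4.7255, 45.1444) (0, 44.4352) (0, 0) (44, 0) (44, 46.1187)]  |A|=2003.8113
4. canonical 5-gon: [(4.7255, 45.1444) (0, 44.4352) (0, 0) (44, 0) (44, 46.1187)]
5. shoelace: 2003.8113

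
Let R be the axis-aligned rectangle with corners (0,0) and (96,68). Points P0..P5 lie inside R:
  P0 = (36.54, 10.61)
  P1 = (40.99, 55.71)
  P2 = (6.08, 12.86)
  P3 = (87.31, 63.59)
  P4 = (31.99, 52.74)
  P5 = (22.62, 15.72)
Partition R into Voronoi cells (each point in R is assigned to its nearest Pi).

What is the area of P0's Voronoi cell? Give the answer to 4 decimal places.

1. box [0,96]×[0,68]: [(0, 0) (96, 0) (96, 68) (0, 68)]
2. ⊥bis P0·P1 via (38.765,33.16): [(0, 36.9849) (0, 0) (96, 0) (96, 27.5126)]  |A|=3095.8835
3. ⊥bis P0·P2 via (21.31,11.735): [(23.0075, 34.7148) (20.4432, 0) (96, 0) (96, 27.5126)]  |A|=2315.5788
4. ⊥bis P0·P3 via (61.925,37.1): [(69.1668, 30.1603) (23.0075, 34.7148) (20.4432, 0) (96, 0) (96, 4.4464)]  |A|=2006.1084
5. ⊥bis P0·P4 via (34.265,31.675): [(69.1668, 30.1603) (43.5988, 32.683) (22.6906, 30.425) (20.4432, 0) (96, 0) (96, 4.4464)]  |A|=1961.6199
6. ⊥bis P0·P5 via (29.58,13.165): [(69.1668, 30.1603) (43.5988, 32.683) (36.4621, 31.9123) (24.7472, 0) (96, 0) (96, 4.4464)]  |A|=1685.1172
7. canonical 6-gon: [(69.1668, 30.1603) (43.5988, 32.683) (36.4621, 31.9123) (24.7472, 0) (96, 0) (96, 4.4464)]
8. shoelace: 1685.1172

Area of P0's cell: 1685.1172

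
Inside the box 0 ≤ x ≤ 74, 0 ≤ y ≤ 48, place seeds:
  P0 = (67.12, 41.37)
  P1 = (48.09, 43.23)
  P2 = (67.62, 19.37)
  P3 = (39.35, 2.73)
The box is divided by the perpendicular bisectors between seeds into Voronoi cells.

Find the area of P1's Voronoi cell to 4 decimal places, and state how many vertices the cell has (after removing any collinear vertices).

Area of P1's cell: 1191.0651 (5 vertices)

1. box [0,74]×[0,48]: [(0, 0) (74, 0) (74, 48) (0, 48)]
2. ⊥bis P1·P0 via (57.605,42.3): [(0, 0) (53.4706, 0) (58.1621, 48) (0, 48)]  |A|=2679.1848
3. ⊥bis P1·P2 via (57.855,31.3): [(0, 0) (19.6155, 0) (56.4146, 30.121) (58.1621, 48) (0, 48)]  |A|=2169.3097
4. ⊥bis P1·P3 via (43.72,22.98): [(0, 32.4149) (46.862, 22.302) (56.4146, 30.121) (58.1621, 48) (0, 48)]  |A|=1191.0651
5. canonical 5-gon: [(0, 32.4149) (46.862, 22.302) (56.4146, 30.121) (58.1621, 48) (0, 48)]
6. shoelace: 1191.0651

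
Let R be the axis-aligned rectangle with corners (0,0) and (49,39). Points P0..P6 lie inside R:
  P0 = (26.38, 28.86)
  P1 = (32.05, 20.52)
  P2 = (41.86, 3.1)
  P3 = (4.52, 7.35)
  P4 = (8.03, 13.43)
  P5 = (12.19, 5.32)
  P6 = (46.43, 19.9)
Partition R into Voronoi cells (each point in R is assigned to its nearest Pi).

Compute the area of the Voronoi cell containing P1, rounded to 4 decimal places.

1. box [0,49]×[0,39]: [(0, 0) (49, 0) (49, 39) (0, 39)]
2. ⊥bis P1·P0 via (29.215,24.69): [(0, 4.828) (0, 0) (49, 0) (49, 38.141)]  |A|=1052.7394
3. ⊥bis P1·P2 via (36.955,11.81): [(0, 4.828) (0, 0) (15.9835, 0) (49, 18.5931) (49, 38.141)]  |A|=745.8002
4. ⊥bis P1·P3 via (18.285,13.935): [(17.085, 16.4434) (23.0481, 3.9784) (49, 18.5931) (49, 38.141)]  |A|=517.2538
5. ⊥bis P1·P4 via (20.04,16.975): [(19.6768, 18.2054) (23.7582, 4.3783) (49, 18.5931) (49, 38.141)]  |A|=490.1217
6. ⊥bis P1·P5 via (22.12,12.92): [(19.6768, 18.2054) (20.6825, 14.7982) (27.1819, 6.3063) (49, 18.5931) (49, 38.141)]  |A|=469.3197
7. ⊥bis P1·P6 via (39.24,20.21): [(39.7417, 31.8467) (19.6768, 18.2054) (20.6825, 14.7982) (27.1819, 6.3063) (38.9257, 12.9198)]  |A|=285.807
8. canonical 5-gon: [(39.7417, 31.8467) (19.6768, 18.2054) (20.6825, 14.7982) (27.1819, 6.3063) (38.9257, 12.9198)]
9. shoelace: 285.807

Area of P1's cell: 285.8070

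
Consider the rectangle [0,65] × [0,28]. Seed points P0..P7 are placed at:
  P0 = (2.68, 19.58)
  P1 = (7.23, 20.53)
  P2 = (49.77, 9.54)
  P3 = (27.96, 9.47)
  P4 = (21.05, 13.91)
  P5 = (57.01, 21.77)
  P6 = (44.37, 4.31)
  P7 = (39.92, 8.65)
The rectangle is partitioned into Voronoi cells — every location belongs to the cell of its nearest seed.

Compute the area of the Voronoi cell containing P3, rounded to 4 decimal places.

Area of P3's cell: 232.1035

1. box [0,65]×[0,28]: [(0, 0) (65, 0) (65, 28) (0, 28)]
2. ⊥bis P3·P0 via (15.32,14.525): [(9.5111, 0) (65, 0) (65, 28) (20.7089, 28)]  |A|=1396.9188
3. ⊥bis P3·P1 via (17.595,15): [(9.5921, 0) (65, 0) (65, 28) (24.5308, 28)]  |A|=1342.2787
4. ⊥bis P3·P2 via (38.865,9.505): [(9.5921, 0) (38.8955, 0) (38.8056, 28) (24.5308, 28)]  |A|=610.0948
5. ⊥bis P3·P4 via (24.505,11.69): [(16.9936, 0) (38.8955, 0) (38.8056, 28) (34.9849, 28)]  |A|=360.1161
6. ⊥bis P3·P5 via (42.485,15.62): [(16.9936, 0) (38.8955, 0) (38.8176, 24.2817) (37.2432, 28) (34.9849, 28)]  |A|=357.2113
7. ⊥bis P3·P6 via (36.165,6.89): [(16.9936, 0) (33.9985, 0) (38.846, 15.4163) (38.8176, 24.2817) (37.2432, 28) (34.9849, 28)]  |A|=319.4644
8. ⊥bis P3·P7 via (33.94,9.06): [(16.9936, 0) (33.3188, 0) (35.2386, 28) (34.9849, 28)]  |A|=232.1035
9. canonical 4-gon: [(16.9936, 0) (33.3188, 0) (35.2386, 28) (34.9849, 28)]
10. shoelace: 232.1035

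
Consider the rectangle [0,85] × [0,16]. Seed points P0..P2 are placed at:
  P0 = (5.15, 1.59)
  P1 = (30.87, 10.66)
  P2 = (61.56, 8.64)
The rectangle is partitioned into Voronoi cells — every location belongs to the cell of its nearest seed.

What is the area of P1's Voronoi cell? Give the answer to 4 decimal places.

Area of P1's cell: 460.1217

1. box [0,85]×[0,16]: [(0, 0) (85, 0) (85, 16) (0, 16)]
2. ⊥bis P1·P0 via (18.01,6.125): [(20.1699, 0) (85, 0) (85, 16) (14.5276, 16)]  |A|=1082.4193
3. ⊥bis P1·P2 via (46.215,9.65): [(20.1699, 0) (45.5798, 0) (46.633, 16) (14.5276, 16)]  |A|=460.1217
4. canonical 4-gon: [(20.1699, 0) (45.5798, 0) (46.633, 16) (14.5276, 16)]
5. shoelace: 460.1217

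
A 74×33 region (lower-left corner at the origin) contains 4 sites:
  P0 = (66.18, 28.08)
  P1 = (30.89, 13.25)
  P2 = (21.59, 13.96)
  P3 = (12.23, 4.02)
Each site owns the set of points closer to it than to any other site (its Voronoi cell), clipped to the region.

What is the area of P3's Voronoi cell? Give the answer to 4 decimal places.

1. box [0,74]×[0,33]: [(0, 0) (74, 0) (74, 33) (0, 33)]
2. ⊥bis P3·P0 via (39.205,16.05): [(0, 0) (46.3628, 0) (31.6458, 33) (0, 33)]  |A|=1287.1424
3. ⊥bis P3·P1 via (21.56,8.635): [(0, 0) (25.8312, 0) (9.5081, 33) (0, 33)]  |A|=583.0984
4. ⊥bis P3·P2 via (16.91,8.99): [(0, 24.9133) (0, 0) (25.8312, 0) (25.2856, 1.1032)]  |A|=329.2213
5. canonical 4-gon: [(0, 24.9133) (0, 0) (25.8312, 0) (25.2856, 1.1032)]
6. shoelace: 329.2213

Area of P3's cell: 329.2213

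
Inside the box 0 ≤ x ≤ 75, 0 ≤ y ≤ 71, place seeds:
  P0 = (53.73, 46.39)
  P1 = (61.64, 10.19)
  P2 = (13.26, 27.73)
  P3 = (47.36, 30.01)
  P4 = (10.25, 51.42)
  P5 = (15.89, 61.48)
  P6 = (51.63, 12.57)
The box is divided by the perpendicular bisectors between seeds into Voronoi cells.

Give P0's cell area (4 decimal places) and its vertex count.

Area of P0's cell: 1334.8191 (6 vertices)

1. box [0,75]×[0,71]: [(0, 0) (75, 0) (75, 71) (0, 71)]
2. ⊥bis P0·P1 via (57.685,28.29): [(0, 15.6853) (75, 32.0735) (75, 71) (0, 71)]  |A|=3534.0442
3. ⊥bis P0·P2 via (33.495,37.06): [(39.3827, 24.2908) (75, 32.0735) (75, 71) (17.8459, 71)]  |A|=2028.042
4. ⊥bis P0·P3 via (50.545,38.2): [(29.1293, 46.5283) (69.4291, 30.8562) (75, 32.0735) (75, 71) (17.8459, 71)]  |A|=1660.3041
5. ⊥bis P0·P4 via (31.99,48.905): [(31.6037, 45.566) (69.4291, 30.8562) (75, 32.0735) (75, 71) (34.5461, 71)]  |A|=1423.0805
6. ⊥bis P0·P5 via (34.81,53.935): [(31.6573, 46.0293) (31.6037, 45.566) (69.4291, 30.8562) (75, 32.0735) (75, 71) (41.6153, 71)]  |A|=1334.8191
7. ⊥bis P0·P6 via (52.68,29.48): [(31.6573, 46.0293) (31.6037, 45.566) (69.4291, 30.8562) (75, 32.0735) (75, 71) (41.6153, 71)]  |A|=1334.8191
8. canonical 6-gon: [(31.6573, 46.0293) (31.6037, 45.566) (69.4291, 30.8562) (75, 32.0735) (75, 71) (41.6153, 71)]
9. shoelace: 1334.8191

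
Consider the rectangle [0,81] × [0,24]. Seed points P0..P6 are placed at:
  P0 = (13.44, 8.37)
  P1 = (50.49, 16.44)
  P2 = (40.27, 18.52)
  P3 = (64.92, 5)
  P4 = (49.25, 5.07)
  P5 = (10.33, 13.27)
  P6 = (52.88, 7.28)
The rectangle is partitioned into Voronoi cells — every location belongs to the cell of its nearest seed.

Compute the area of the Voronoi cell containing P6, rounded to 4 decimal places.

Area of P6's cell: 98.2577

1. box [0,81]×[0,24]: [(0, 0) (81, 0) (81, 24) (0, 24)]
2. ⊥bis P6·P0 via (33.16,7.825): [(32.9437, 0) (81, 0) (81, 24) (33.607, 24)]  |A|=1145.3908
3. ⊥bis P6·P1 via (51.685,11.86): [(33.1378, 7.0207) (32.9437, 0) (81, 0) (81, 19.5088)]  |A|=635.5615
4. ⊥bis P6·P2 via (46.575,12.9): [(43.8185, 9.8075) (35.0765, 0) (81, 0) (81, 19.5088)]  |A|=587.8803
5. ⊥bis P6·P3 via (58.9,6.14): [(60.4145, 14.1377) (43.8185, 9.8075) (35.0765, 0) (57.7373, 0)]  |A|=222.6409
6. ⊥bis P6·P4 via (51.065,6.175): [(60.4145, 14.1377) (48.1633, 10.9411) (54.8244, 0) (57.7373, 0)]  |A|=98.2577
7. ⊥bis P6·P5 via (31.605,10.275): [(60.4145, 14.1377) (48.1633, 10.9411) (54.8244, 0) (57.7373, 0)]  |A|=98.2577
8. canonical 4-gon: [(60.4145, 14.1377) (48.1633, 10.9411) (54.8244, 0) (57.7373, 0)]
9. shoelace: 98.2577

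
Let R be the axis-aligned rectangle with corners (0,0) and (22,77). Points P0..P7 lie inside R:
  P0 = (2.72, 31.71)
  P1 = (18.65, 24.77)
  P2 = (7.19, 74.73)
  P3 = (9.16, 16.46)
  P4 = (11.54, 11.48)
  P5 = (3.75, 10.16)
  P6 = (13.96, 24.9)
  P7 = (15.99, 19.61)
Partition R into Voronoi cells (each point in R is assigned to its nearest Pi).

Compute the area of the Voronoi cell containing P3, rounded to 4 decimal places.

1. box [0,22]×[0,77]: [(0, 0) (22, 0) (22, 77) (0, 77)]
2. ⊥bis P3·P0 via (5.94,24.085): [(0, 21.5766) (0, 0) (22, 0) (22, 30.8671)]  |A|=576.8799
3. ⊥bis P3·P1 via (13.905,20.615): [(9.5365, 25.6038) (0, 21.5766) (0, 0) (22, 0) (22, 11.3705)]  |A|=455.3826
4. ⊥bis P3·P2 via (8.175,45.595): [(9.5365, 25.6038) (0, 21.5766) (0, 0) (22, 0) (22, 11.3705)]  |A|=455.3826
5. ⊥bis P3·P4 via (10.35,13.97): [(16.9583, 17.1282) (9.5365, 25.6038) (0, 21.5766) (0, 9.0236)]  |A|=161.7967
6. ⊥bis P3·P5 via (6.455,13.31): [(7.3539, 12.5381) (16.9583, 17.1282) (9.5365, 25.6038) (0, 21.5766) (0, 18.8531)]  |A|=125.6543
7. ⊥bis P3·P6 via (11.56,20.68): [(7.3539, 12.5381) (16.9583, 17.1282) (16.118, 18.0878) (5.7293, 23.996) (0, 21.5766) (0, 18.8531)]  |A|=106.0561
8. ⊥bis P3·P7 via (12.575,18.035): [(7.3539, 12.5381) (13.7093, 15.5755) (11.2823, 20.8379) (5.7293, 23.996) (0, 21.5766) (0, 18.8531)]  |A|=94.4584
9. canonical 6-gon: [(7.3539, 12.5381) (13.7093, 15.5755) (11.2823, 20.8379) (5.7293, 23.996) (0, 21.5766) (0, 18.8531)]
10. shoelace: 94.4584

Area of P3's cell: 94.4584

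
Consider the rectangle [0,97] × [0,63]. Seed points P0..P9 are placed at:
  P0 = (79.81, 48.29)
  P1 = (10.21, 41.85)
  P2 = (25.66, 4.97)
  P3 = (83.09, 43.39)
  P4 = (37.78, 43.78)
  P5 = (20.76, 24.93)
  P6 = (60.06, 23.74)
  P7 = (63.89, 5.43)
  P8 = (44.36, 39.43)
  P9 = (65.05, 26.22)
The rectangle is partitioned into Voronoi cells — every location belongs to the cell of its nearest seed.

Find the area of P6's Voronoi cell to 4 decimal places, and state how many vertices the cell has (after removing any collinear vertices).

1. box [0,97]×[0,63]: [(0, 0) (97, 0) (97, 63) (0, 63)]
2. ⊥bis P6·P0 via (69.935,36.015): [(0, 0) (97, 0) (97, 14.2417) (36.3916, 63) (0, 63)]  |A|=4633.4202
3. ⊥bis P6·P1 via (35.135,32.795): [(23.2209, 0) (97, 0) (97, 14.2417) (43.9107, 56.9511)]  |A|=2478.9415
4. ⊥bis P6·P2 via (42.86,14.355): [(34.2011, 30.2243) (50.6927, 0) (97, 0) (97, 14.2417) (43.9107, 56.9511)]  |A|=2063.7845
5. ⊥bis P6·P3 via (71.575,33.565): [(34.2011, 30.2243) (50.6927, 0) (97, 0) (97, 3.7666) (68.4986, 37.1705) (43.9107, 56.9511)]  |A|=1914.5073
6. ⊥bis P6·P4 via (48.92,33.76): [(38.5578, 22.2396) (50.6927, 0) (97, 0) (97, 3.7666) (68.4986, 37.1705) (58.9193, 44.8769)]  |A|=1524.7216
7. ⊥bis P6·P5 via (40.41,24.335): [(40.4089, 24.2975) (40.2525, 19.1338) (50.6927, 0) (97, 0) (97, 3.7666) (68.4986, 37.1705) (58.9193, 44.8769)]  |A|=1520.1034
8. ⊥bis P6·P7 via (61.975,14.585): [(40.4089, 24.2975) (40.2525, 19.1338) (44.7055, 10.9727) (83.8629, 19.1634) (68.4986, 37.1705) (58.9193, 44.8769)]  |A|=812.3088
9. ⊥bis P6·P8 via (52.21,31.585): [(40.2677, 19.6351) (40.2525, 19.1338) (44.7055, 10.9727) (83.8629, 19.1634) (68.4986, 37.1705) (62.5636, 41.9452)]  |A|=697.274
10. ⊥bis P6·P9 via (62.555,24.98): [(56.9267, 36.3047) (40.2677, 19.6351) (40.2525, 19.1338) (44.7055, 10.9727) (67.1801, 15.6738)]  |A|=366.2575
11. canonical 5-gon: [(56.9267, 36.3047) (40.2677, 19.6351) (40.2525, 19.1338) (44.7055, 10.9727) (67.1801, 15.6738)]
12. shoelace: 366.2575

Area of P6's cell: 366.2575 (5 vertices)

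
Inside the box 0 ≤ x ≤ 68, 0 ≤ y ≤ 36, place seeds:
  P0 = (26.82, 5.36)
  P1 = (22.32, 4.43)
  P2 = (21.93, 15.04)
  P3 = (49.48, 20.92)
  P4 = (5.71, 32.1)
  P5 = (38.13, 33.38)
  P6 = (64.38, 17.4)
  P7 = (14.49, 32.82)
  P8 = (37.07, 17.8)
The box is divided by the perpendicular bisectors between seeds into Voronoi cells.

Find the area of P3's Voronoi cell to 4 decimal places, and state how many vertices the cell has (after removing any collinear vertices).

Area of P3's cell: 392.2509 (5 vertices)

1. box [0,68]×[0,36]: [(0, 0) (68, 0) (68, 36) (0, 36)]
2. ⊥bis P3·P0 via (38.15,13.14): [(47.1729, 0) (68, 0) (68, 36) (22.4527, 36)]  |A|=1194.7402
3. ⊥bis P3·P1 via (35.9,12.675): [(47.1729, 0) (68, 0) (68, 36) (22.4527, 36)]  |A|=1194.7402
4. ⊥bis P3·P2 via (35.705,17.98): [(36.1012, 16.1237) (47.1729, 0) (68, 0) (68, 36) (31.859, 36)]  |A|=1101.2586
5. ⊥bis P3·P4 via (27.595,26.51): [(36.1012, 16.1237) (47.1729, 0) (68, 0) (68, 36) (31.859, 36)]  |A|=1101.2586
6. ⊥bis P3·P5 via (43.805,27.15): [(35.3849, 19.48) (36.1012, 16.1237) (47.1729, 0) (68, 0) (68, 36) (53.5205, 36)]  |A|=922.3342
7. ⊥bis P3·P6 via (56.93,19.16): [(35.3849, 19.48) (36.1012, 16.1237) (47.1729, 0) (52.4036, 0) (60.9083, 36) (53.5205, 36)]  |A|=513.9487
8. ⊥bis P3·P7 via (31.985,26.87): [(35.3849, 19.48) (36.1012, 16.1237) (47.1729, 0) (52.4036, 0) (60.9083, 36) (53.5205, 36)]  |A|=513.9487
9. ⊥bis P3·P8 via (43.275,19.36): [(41.7802, 25.3056) (48.1423, 0) (52.4036, 0) (60.9083, 36) (53.5205, 36)]  |A|=392.2509
10. canonical 5-gon: [(41.7802, 25.3056) (48.1423, 0) (52.4036, 0) (60.9083, 36) (53.5205, 36)]
11. shoelace: 392.2509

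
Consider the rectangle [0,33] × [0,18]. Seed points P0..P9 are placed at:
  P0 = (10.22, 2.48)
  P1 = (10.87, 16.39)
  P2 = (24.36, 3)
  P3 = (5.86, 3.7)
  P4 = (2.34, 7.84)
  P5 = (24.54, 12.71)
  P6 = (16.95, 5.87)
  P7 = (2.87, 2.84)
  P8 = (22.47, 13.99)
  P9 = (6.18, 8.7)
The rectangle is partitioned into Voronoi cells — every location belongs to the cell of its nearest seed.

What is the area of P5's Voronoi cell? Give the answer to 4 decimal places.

1. box [0,33]×[0,18]: [(0, 0) (33, 0) (33, 18) (0, 18)]
2. ⊥bis P5·P0 via (17.38,7.595): [(22.8058, 0) (33, 0) (33, 18) (9.9468, 18)]  |A|=299.2268
3. ⊥bis P5·P1 via (17.705,14.55): [(16.2562, 9.1681) (22.8058, 0) (33, 0) (33, 18) (18.6337, 18)]  |A|=260.8659
4. ⊥bis P5·P2 via (24.45,7.855): [(16.2562, 9.1681) (17.0969, 7.9913) (33, 7.6965) (33, 18) (18.6337, 18)]  |A|=158.934
5. ⊥bis P5·P3 via (15.2,8.205): [(16.2562, 9.1681) (17.0969, 7.9913) (33, 7.6965) (33, 18) (18.6337, 18)]  |A|=158.934
6. ⊥bis P5·P4 via (13.44,10.275): [(16.2562, 9.1681) (17.0969, 7.9913) (33, 7.6965) (33, 18) (18.6337, 18)]  |A|=158.934
7. ⊥bis P5·P6 via (20.745,9.29): [(17.3139, 13.0973) (21.9972, 7.9005) (33, 7.6965) (33, 18) (18.6337, 18)]  |A|=144.1396
8. ⊥bis P5·P7 via (13.705,7.775): [(17.3139, 13.0973) (21.9972, 7.9005) (33, 7.6965) (33, 18) (18.6337, 18)]  |A|=144.1396
9. ⊥bis P5·P8 via (23.505,13.35): [(20.893, 9.1258) (21.9972, 7.9005) (33, 7.6965) (33, 18) (26.3804, 18)]  |A|=98.3729
10. ⊥bis P5·P9 via (15.36,10.705): [(20.893, 9.1258) (21.9972, 7.9005) (33, 7.6965) (33, 18) (26.3804, 18)]  |A|=98.3729
11. canonical 5-gon: [(20.893, 9.1258) (21.9972, 7.9005) (33, 7.6965) (33, 18) (26.3804, 18)]
12. shoelace: 98.3729

Area of P5's cell: 98.3729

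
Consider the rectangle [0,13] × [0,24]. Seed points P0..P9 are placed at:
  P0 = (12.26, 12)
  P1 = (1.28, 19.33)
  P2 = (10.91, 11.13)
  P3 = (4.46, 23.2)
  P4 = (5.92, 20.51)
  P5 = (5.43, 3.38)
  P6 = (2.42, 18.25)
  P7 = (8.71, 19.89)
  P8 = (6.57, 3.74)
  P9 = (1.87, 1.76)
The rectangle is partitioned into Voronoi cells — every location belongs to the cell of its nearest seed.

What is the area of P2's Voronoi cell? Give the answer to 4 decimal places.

1. box [0,13]×[0,24]: [(0, 0) (13, 0) (13, 24) (0, 24)]
2. ⊥bis P2·P0 via (11.585,11.565): [(0, 0) (13, 0) (13, 9.3693) (3.5713, 24) (0, 24)]  |A|=243.0261
3. ⊥bis P2·P1 via (6.095,15.23): [(0, 8.0721) (0, 0) (13, 0) (13, 9.3693) (7.8755, 17.3211)]  |A|=168.3792
4. ⊥bis P2·P3 via (7.685,17.165): [(7.7908, 17.2215) (0, 8.0721) (0, 0) (13, 0) (13, 9.3693) (7.9015, 17.2807)]  |A|=168.3762
5. ⊥bis P2·P4 via (8.415,15.82): [(5.0922, 14.0523) (0, 8.0721) (0, 0) (13, 0) (13, 9.3693) (8.7336, 15.9895)]  |A|=165.1237
6. ⊥bis P2·P5 via (8.17,7.255): [(5.0922, 14.0523) (2.6362, 11.168) (13, 3.8397) (13, 9.3693) (8.7336, 15.9895)]  |A|=61.9951
7. ⊥bis P2·P6 via (6.665,14.69): [(6.9664, 15.0493) (3.3111, 10.6907) (13, 3.8397) (13, 9.3693) (8.7336, 15.9895)]  |A|=58.1736
8. ⊥bis P2·P7 via (9.81,15.51): [(6.697, 14.7282) (3.3111, 10.6907) (13, 3.8397) (13, 9.3693) (9.1496, 15.3441)]  |A|=57.0969
9. ⊥bis P2·P8 via (8.74,7.435): [(6.697, 14.7282) (3.3111, 10.6907) (3.8739, 10.2928) (13, 4.9332) (13, 9.3693) (9.1496, 15.3441)]  |A|=52.1073
10. ⊥bis P2·P9 via (6.39,6.445): [(6.697, 14.7282) (3.3111, 10.6907) (3.8739, 10.2928) (13, 4.9332) (13, 9.3693) (9.1496, 15.3441)]  |A|=52.1073
11. canonical 6-gon: [(6.697, 14.7282) (3.3111, 10.6907) (3.8739, 10.2928) (13, 4.9332) (13, 9.3693) (9.1496, 15.3441)]
12. shoelace: 52.1073

Area of P2's cell: 52.1073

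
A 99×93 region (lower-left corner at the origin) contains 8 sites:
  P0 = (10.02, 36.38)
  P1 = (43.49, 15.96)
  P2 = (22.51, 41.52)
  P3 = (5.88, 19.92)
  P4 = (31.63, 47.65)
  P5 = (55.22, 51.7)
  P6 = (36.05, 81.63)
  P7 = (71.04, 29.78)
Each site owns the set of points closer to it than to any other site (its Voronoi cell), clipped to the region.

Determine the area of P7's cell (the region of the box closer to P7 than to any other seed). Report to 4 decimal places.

1. box [0,99]×[0,93]: [(0, 0) (99, 0) (99, 93) (0, 93)]
2. ⊥bis P7·P0 via (40.53,33.08): [(36.952, 0) (99, 0) (99, 93) (47.011, 93)]  |A|=5302.7183
3. ⊥bis P7·P1 via (57.265,22.87): [(42.5899, 52.1246) (68.7374, 0) (99, 0) (99, 93) (47.011, 93)]  |A|=4474.3187
4. ⊥bis P7·P2 via (46.775,35.65): [(48.1021, 41.136) (68.7374, 0) (99, 0) (99, 93) (60.6487, 93)]  |A|=3983.7191
5. ⊥bis P7·P3 via (38.46,24.85): [(48.1021, 41.136) (68.7374, 0) (99, 0) (99, 93) (60.6487, 93)]  |A|=3983.7191
6. ⊥bis P7·P4 via (51.335,38.715): [(50.3767, 36.6017) (68.7374, 0) (99, 0) (99, 93) (75.9499, 93)]  |A|=3464.8072
7. ⊥bis P7·P5 via (63.13,40.74): [(52.2425, 32.8823) (68.7374, 0) (99, 0) (99, 66.6279)]  |A|=2055.231
8. ⊥bis P7·P6 via (53.545,55.705): [(52.2425, 32.8823) (68.7374, 0) (99, 0) (99, 66.6279)]  |A|=2055.231
9. canonical 4-gon: [(52.2425, 32.8823) (68.7374, 0) (99, 0) (99, 66.6279)]
10. shoelace: 2055.231

Area of P7's cell: 2055.2310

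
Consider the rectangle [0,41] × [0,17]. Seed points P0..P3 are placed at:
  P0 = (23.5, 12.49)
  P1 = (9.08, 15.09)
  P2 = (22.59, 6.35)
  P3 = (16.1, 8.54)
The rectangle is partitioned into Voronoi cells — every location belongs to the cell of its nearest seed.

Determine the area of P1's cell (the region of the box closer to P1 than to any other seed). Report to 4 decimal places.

1. box [0,41]×[0,17]: [(0, 0) (41, 0) (41, 17) (0, 17)]
2. ⊥bis P1·P0 via (16.29,13.79): [(0, 0) (13.8036, 0) (16.8688, 17) (0, 17)]  |A|=260.7152
3. ⊥bis P1·P2 via (15.835,10.72): [(0, 0) (8.8999, 0) (15.6984, 10.5088) (16.8688, 17) (0, 17)]  |A|=234.9493
4. ⊥bis P1·P3 via (12.59,11.815): [(0, 0) (1.566, 0) (16.7349, 16.2573) (16.8688, 17) (0, 17)]  |A|=161.2404
5. canonical 5-gon: [(0, 0) (1.566, 0) (16.7349, 16.2573) (16.8688, 17) (0, 17)]
6. shoelace: 161.2404

Area of P1's cell: 161.2404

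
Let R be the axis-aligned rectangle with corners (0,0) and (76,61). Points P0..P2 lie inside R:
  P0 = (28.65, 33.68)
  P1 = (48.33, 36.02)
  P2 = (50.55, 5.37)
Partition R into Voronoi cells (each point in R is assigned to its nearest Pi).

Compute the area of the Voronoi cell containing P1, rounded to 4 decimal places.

1. box [0,76]×[0,61]: [(0, 0) (76, 0) (76, 61) (0, 61)]
2. ⊥bis P1·P0 via (38.49,34.85): [(42.6338, 0) (76, 0) (76, 61) (35.3807, 61)]  |A|=2256.5592
3. ⊥bis P1·P2 via (49.44,20.695): [(40.2522, 20.0295) (76, 22.6188) (76, 61) (35.3807, 61)]  |A|=1518.1187
4. canonical 4-gon: [(40.2522, 20.0295) (76, 22.6188) (76, 61) (35.3807, 61)]
5. shoelace: 1518.1187

Area of P1's cell: 1518.1187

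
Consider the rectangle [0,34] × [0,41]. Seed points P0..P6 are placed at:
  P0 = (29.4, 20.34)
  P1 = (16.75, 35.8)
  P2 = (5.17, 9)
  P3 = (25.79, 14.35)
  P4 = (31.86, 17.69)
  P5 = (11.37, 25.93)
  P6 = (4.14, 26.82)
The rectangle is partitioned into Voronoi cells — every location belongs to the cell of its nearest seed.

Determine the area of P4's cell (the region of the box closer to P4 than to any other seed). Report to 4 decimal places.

1. box [0,34]×[0,41]: [(0, 0) (34, 0) (34, 41) (0, 41)]
2. ⊥bis P4·P0 via (30.63,19.015): [(10.1464, 0) (34, 0) (34, 22.1434)]  |A|=264.1001
3. ⊥bis P4·P1 via (24.305,26.745): [(10.1464, 0) (34, 0) (34, 22.1434)]  |A|=264.1001
4. ⊥bis P4·P2 via (18.515,13.345): [(19.9092, 9.0629) (22.86, 0) (34, 0) (34, 22.1434)]  |A|=206.489
5. ⊥bis P4·P3 via (28.825,16.02): [(28.3445, 16.8933) (34, 6.6151) (34, 22.1434)]  |A|=43.9103
6. ⊥bis P4·P5 via (21.615,21.81): [(28.3445, 16.8933) (34, 6.6151) (34, 22.1434)]  |A|=43.9103
7. ⊥bis P4·P6 via (18,22.255): [(28.3445, 16.8933) (34, 6.6151) (34, 22.1434)]  |A|=43.9103
8. canonical 3-gon: [(28.3445, 16.8933) (34, 6.6151) (34, 22.1434)]
9. shoelace: 43.9103

Area of P4's cell: 43.9103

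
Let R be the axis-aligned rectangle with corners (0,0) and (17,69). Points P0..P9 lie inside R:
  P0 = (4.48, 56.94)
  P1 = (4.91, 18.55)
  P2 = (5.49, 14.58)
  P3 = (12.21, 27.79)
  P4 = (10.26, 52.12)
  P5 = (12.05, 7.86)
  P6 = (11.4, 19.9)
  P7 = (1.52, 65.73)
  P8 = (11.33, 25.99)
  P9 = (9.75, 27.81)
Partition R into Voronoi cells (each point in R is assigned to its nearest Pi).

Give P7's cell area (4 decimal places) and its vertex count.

1. box [0,17]×[0,69]: [(0, 0) (17, 0) (17, 69) (0, 69)]
2. ⊥bis P7·P0 via (3,61.335): [(0, 60.3248) (17, 66.0494) (17, 69) (0, 69)]  |A|=98.8192
3. ⊥bis P7·P1 via (3.215,42.14): [(0, 60.3248) (17, 66.0494) (17, 69) (0, 69)]  |A|=98.8192
4. ⊥bis P7·P2 via (3.505,40.155): [(0, 60.3248) (17, 66.0494) (17, 69) (0, 69)]  |A|=98.8192
5. ⊥bis P7·P3 via (6.865,46.76): [(0, 60.3248) (17, 66.0494) (17, 69) (0, 69)]  |A|=98.8192
6. ⊥bis P7·P4 via (5.89,58.925): [(0, 60.3248) (16.9669, 66.0383) (17, 66.0596) (17, 69) (0, 69)]  |A|=98.8191
7. ⊥bis P7·P5 via (6.785,36.795): [(0, 60.3248) (16.9669, 66.0383) (17, 66.0596) (17, 69) (0, 69)]  |A|=98.8191
8. ⊥bis P7·P6 via (6.46,42.815): [(0, 60.3248) (16.9669, 66.0383) (17, 66.0596) (17, 69) (0, 69)]  |A|=98.8191
9. ⊥bis P7·P8 via (6.425,45.86): [(0, 60.3248) (16.9669, 66.0383) (17, 66.0596) (17, 69) (0, 69)]  |A|=98.8191
10. ⊥bis P7·P9 via (5.635,46.77): [(0, 60.3248) (16.9669, 66.0383) (17, 66.0596) (17, 69) (0, 69)]  |A|=98.8191
11. canonical 5-gon: [(0, 60.3248) (16.9669, 66.0383) (17, 66.0596) (17, 69) (0, 69)]
12. shoelace: 98.8191

Area of P7's cell: 98.8191 (5 vertices)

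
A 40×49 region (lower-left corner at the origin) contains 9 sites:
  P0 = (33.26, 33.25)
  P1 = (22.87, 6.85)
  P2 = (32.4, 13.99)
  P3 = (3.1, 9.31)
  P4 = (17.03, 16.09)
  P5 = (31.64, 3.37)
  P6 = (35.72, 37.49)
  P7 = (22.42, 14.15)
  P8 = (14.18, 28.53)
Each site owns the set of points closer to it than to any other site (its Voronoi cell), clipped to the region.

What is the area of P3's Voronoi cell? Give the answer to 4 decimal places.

1. box [0,40]×[0,49]: [(0, 0) (40, 0) (40, 49) (0, 49)]
2. ⊥bis P3·P0 via (18.18,21.28): [(0, 44.1835) (0, 0) (35.0714, 0)]  |A|=774.7868
3. ⊥bis P3·P1 via (12.985,8.08): [(15.1089, 25.149) (0, 44.1835) (0, 0) (11.9796, 0)]  |A|=484.4195
4. ⊥bis P3·P2 via (17.75,11.65): [(15.1089, 25.149) (0, 44.1835) (0, 0) (11.9796, 0)]  |A|=484.4195
5. ⊥bis P3·P4 via (10.065,12.7): [(12.8483, 6.9815) (0, 33.3793) (0, 0) (11.9796, 0)]  |A|=256.2513
6. ⊥bis P3·P5 via (17.37,6.34): [(12.8483, 6.9815) (0, 33.3793) (0, 0) (11.9796, 0)]  |A|=256.2513
7. ⊥bis P3·P6 via (19.41,23.4): [(12.8483, 6.9815) (0, 33.3793) (0, 0) (11.9796, 0)]  |A|=256.2513
8. ⊥bis P3·P7 via (12.76,11.73): [(12.8483, 6.9815) (0, 33.3793) (0, 0) (11.9796, 0)]  |A|=256.2513
9. ⊥bis P3·P8 via (8.64,18.92): [(12.8483, 6.9815) (6.4126, 20.204) (0, 23.9008) (0, 0) (11.9796, 0)]  |A|=225.8603
10. canonical 5-gon: [(12.8483, 6.9815) (6.4126, 20.204) (0, 23.9008) (0, 0) (11.9796, 0)]
11. shoelace: 225.8603

Area of P3's cell: 225.8603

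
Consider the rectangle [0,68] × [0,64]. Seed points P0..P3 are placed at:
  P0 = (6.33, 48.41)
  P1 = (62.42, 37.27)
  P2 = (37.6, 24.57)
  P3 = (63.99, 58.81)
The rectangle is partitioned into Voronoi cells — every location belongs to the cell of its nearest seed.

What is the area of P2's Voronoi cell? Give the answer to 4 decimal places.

Area of P2's cell: 1983.7602

1. box [0,68]×[0,64]: [(0, 0) (68, 0) (68, 64) (0, 64)]
2. ⊥bis P2·P0 via (21.965,36.49): [(0, 7.6794) (0, 0) (68, 0) (68, 64) (42.9384, 64)]  |A|=3142.8408
3. ⊥bis P2·P1 via (50.01,30.92): [(37.0413, 56.265) (0, 7.6794) (0, 0) (65.8313, 0)]  |A|=1994.2269
4. ⊥bis P2·P3 via (50.795,41.69): [(40.3994, 49.7022) (35.1327, 53.7615) (0, 7.6794) (0, 0) (65.8313, 0)]  |A|=1983.7602
5. canonical 5-gon: [(40.3994, 49.7022) (35.1327, 53.7615) (0, 7.6794) (0, 0) (65.8313, 0)]
6. shoelace: 1983.7602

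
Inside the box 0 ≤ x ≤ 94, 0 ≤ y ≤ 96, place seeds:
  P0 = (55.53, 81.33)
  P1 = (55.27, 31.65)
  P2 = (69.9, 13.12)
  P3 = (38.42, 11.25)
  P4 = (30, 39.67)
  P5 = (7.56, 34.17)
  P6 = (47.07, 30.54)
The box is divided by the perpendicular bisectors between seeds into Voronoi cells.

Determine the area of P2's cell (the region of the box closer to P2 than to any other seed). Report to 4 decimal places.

1. box [0,94]×[0,96]: [(0, 0) (94, 0) (94, 96) (0, 96)]
2. ⊥bis P2·P0 via (62.715,47.225): [(0, 34.0126) (0, 0) (94, 0) (94, 53.8159)]  |A|=4127.9419
3. ⊥bis P2·P1 via (62.585,22.385): [(34.2327, 0) (94, 0) (94, 47.1881)]  |A|=1410.1525
4. ⊥bis P2·P3 via (54.16,12.185): [(53.9587, 15.5742) (54.8838, 0) (94, 0) (94, 47.1881)]  |A|=1249.3397
5. ⊥bis P2·P4 via (49.95,26.395): [(53.9587, 15.5742) (54.8838, 0) (94, 0) (94, 47.1881)]  |A|=1249.3397
6. ⊥bis P2·P5 via (38.73,23.645): [(53.9587, 15.5742) (54.8838, 0) (94, 0) (94, 47.1881)]  |A|=1249.3397
7. ⊥bis P2·P6 via (58.485,21.83): [(53.9587, 15.5742) (54.8838, 0) (94, 0) (94, 47.1881)]  |A|=1249.3397
8. canonical 4-gon: [(53.9587, 15.5742) (54.8838, 0) (94, 0) (94, 47.1881)]
9. shoelace: 1249.3397

Area of P2's cell: 1249.3397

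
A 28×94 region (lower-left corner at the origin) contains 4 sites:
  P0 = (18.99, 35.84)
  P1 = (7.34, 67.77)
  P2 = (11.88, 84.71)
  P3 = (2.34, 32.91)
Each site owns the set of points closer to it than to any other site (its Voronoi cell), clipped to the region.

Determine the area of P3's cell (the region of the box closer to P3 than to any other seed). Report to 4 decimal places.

1. box [0,28]×[0,94]: [(0, 0) (28, 0) (28, 94) (0, 94)]
2. ⊥bis P3·P0 via (10.665,34.375): [(0, 0) (16.7142, 0) (0.1724, 94) (0, 94)]  |A|=793.6705
3. ⊥bis P3·P1 via (4.84,50.34): [(0, 51.0342) (0, 0) (16.7142, 0) (7.9336, 49.8963)]  |A|=619.4307
4. ⊥bis P3·P2 via (7.11,58.81): [(0, 51.0342) (0, 0) (16.7142, 0) (7.9336, 49.8963)]  |A|=619.4307
5. canonical 4-gon: [(0, 51.0342) (0, 0) (16.7142, 0) (7.9336, 49.8963)]
6. shoelace: 619.4307

Area of P3's cell: 619.4307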